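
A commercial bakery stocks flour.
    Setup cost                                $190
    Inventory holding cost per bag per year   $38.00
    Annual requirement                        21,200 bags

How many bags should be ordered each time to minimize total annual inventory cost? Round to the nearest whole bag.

2DS/H = 2·21,200·190/38 = 212,000.00
EOQ = √212,000.00 ≈ 460.43

460 bags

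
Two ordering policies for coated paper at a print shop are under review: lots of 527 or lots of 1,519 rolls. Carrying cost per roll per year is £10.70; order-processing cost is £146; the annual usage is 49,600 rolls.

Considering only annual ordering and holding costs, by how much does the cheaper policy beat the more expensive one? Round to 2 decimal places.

£3,666.63

TC(Q) = (D/Q)S + (Q/2)H
TC(527) = (49,600/527)×146 + (527/2)×10.7 = £16,560.63
TC(1,519) = (49,600/1,519)×146 + (1,519/2)×10.7 = £12,894.00
|ΔTC| = |£16,560.63 − £12,894.00| = £3,666.63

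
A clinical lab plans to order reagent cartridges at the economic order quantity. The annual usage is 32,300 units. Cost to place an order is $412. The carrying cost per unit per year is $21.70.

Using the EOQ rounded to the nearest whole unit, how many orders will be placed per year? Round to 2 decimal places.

29.18 orders per year

Optimal lot size Q* = (2 × 32,300 × $412 / $21.7)^½ ≈ 1,107.48 → Q = 1,107
N = D/Q = 32,300/1,107 ≈ 29.178 orders/yr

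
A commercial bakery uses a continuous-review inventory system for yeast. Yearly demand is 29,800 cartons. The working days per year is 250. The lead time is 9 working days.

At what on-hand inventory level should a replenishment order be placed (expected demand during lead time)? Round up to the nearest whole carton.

1,073 cartons

Daily demand d = 29,800 / 250 = 119.200 cartons/day
Demand during lead time = 119.200 × 9 = 1,072.80
Reorder point = 1,072.80 → round up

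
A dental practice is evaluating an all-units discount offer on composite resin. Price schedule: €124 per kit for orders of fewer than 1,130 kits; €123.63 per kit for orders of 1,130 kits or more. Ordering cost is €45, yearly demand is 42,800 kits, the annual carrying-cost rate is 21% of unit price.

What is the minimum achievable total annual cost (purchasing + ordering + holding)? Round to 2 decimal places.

€5,307,737.12

H₁ = 21%×€124 = €26.0400;  H₂ = 21%×€123.63 = €25.9623
EOQ₁ = √(2×42,800×45/26.0400) = 384.61  (< 1,130, feasible at tier 1)
EOQ₂ = √(2×42,800×45/25.9623) = 385.19  (< 1,130 → use Q = 1,130 at tier-2 price)
TC(tier 1 (EOQ₁), Q≈384.6) = €5,317,215.29
TC(tier 2, Q≈1,130.0) = €5,307,737.12
Minimum at tier 2: €5,307,737.12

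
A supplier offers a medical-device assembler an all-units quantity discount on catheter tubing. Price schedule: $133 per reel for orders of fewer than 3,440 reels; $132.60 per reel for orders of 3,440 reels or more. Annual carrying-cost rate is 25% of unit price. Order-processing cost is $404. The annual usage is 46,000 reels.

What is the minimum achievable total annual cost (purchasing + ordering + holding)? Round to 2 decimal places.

H₁ = 25%×$133 = $33.2500;  H₂ = 25%×$132.60 = $33.1500
EOQ₁ = √(2×46,000×404/33.2500) = 1,057.28  (< 3,440, feasible at tier 1)
EOQ₂ = √(2×46,000×404/33.1500) = 1,058.87  (< 3,440 → use Q = 3,440 at tier-2 price)
TC(tier 1 (EOQ₁), Q≈1,057.3) = $6,153,154.46
TC(tier 2, Q≈3,440.0) = $6,162,020.33
Minimum at tier 1 (EOQ₁): $6,153,154.46

$6,153,154.46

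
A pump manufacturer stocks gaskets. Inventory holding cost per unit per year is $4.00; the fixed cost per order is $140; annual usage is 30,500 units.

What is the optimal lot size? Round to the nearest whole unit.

1,461 units

2DS/H = 2·30,500·140/4 = 2,135,000.00
EOQ = √2,135,000.00 ≈ 1,461.16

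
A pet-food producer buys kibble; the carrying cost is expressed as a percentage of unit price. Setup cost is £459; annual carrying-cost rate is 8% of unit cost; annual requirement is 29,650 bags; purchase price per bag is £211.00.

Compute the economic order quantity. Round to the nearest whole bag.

1,270 bags

Carrying cost H = £211 × 8% = £16.8800/bag/yr
Optimal lot size Q* = (2 × 29,650 × £459 / £16.88)^½ ≈ 1,269.84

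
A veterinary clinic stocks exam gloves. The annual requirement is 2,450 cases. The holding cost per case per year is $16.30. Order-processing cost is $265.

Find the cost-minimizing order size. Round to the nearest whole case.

282 cases

2DS/H = 2·2,450·265/16.3 = 79,662.58
EOQ = √79,662.58 ≈ 282.25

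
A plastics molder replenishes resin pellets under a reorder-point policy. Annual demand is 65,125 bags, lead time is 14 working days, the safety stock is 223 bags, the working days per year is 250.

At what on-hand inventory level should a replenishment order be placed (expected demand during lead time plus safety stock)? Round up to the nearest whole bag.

3,870 bags

Daily demand d = 65,125 / 250 = 260.500 bags/day
Demand during lead time = 260.500 × 14 = 3,647.00
Reorder point = 3,647.00 + 223 = 3,870.00 → round up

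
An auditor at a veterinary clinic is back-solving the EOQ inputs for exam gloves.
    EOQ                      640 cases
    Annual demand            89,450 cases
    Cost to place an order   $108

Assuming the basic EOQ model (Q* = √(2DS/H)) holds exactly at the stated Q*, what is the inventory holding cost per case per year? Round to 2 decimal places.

$47.17

Since Q* = (2DS/H)^½, squaring gives Q*²·H = 2DS.
H = 2DS / Q² = 2 × 89,450 × 108 / 640² = 47.1709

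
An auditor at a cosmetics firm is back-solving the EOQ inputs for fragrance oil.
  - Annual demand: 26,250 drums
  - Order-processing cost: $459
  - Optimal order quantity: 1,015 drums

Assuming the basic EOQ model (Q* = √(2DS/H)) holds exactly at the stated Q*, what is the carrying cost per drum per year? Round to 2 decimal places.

$23.39

Since Q* = (2DS/H)^½, squaring gives Q*²·H = 2DS.
H = 2DS / Q² = 2 × 26,250 × 459 / 1,015² = 23.3905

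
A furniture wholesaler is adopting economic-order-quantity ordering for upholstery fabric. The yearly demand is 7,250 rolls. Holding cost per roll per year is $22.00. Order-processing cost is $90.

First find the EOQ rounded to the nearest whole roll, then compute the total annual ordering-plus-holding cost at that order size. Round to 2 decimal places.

$5,358.18

Q* = √(2·D·S / H) = √(2·7,250·90 / 22) = √59,318.2 ≈ 243.55 → Q = 244 rolls
Annual ordering cost = (D/Q)·S = (7,250/244) × 90 = $2,674.18
Annual holding cost  = (Q/2)·H = (244/2) × 22 = $2,684.00
Total = $2,674.18 + $2,684.00 = $5,358.18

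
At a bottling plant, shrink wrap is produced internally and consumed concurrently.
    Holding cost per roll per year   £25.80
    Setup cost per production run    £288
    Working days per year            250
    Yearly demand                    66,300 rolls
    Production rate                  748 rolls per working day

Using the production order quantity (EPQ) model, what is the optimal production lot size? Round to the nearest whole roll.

1,514 rolls

d = 66,300/250 = 265.2000 rolls/day;  effective holding cost H(1 − d/p) = 25.8·(1 − 265.2000/748) = 16.65273
Q* = √(2DS / H_eff) = √(2·66,300·288 / 16.65273) ≈ 1,514.35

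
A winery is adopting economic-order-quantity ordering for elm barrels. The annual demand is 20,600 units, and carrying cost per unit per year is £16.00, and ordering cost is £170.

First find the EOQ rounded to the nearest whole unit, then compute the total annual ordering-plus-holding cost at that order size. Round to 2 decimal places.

EOQ = √(2DS/H) = √(2 × 20,600 × 170 / 16)
    = √(437,750.00) ≈ 661.63 → Q = 662 units
Orders/yr = 20,600/662 = 31.118; ordering cost = 31.118 × £170 = £5,290.03
Average inventory = 662/2 = 331; holding cost = 331 × £16 = £5,296.00
Total = £5,290.03 + £5,296.00 = £10,586.03

£10,586.03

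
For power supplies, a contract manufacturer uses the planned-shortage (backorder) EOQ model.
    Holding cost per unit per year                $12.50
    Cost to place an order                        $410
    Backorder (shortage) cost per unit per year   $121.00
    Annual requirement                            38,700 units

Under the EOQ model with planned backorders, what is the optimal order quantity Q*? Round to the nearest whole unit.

Q* = √(2DS/H) · √((H + b)/b)
   = √(2 × 38,700 × 410 / 12.5) · √((12.5 + 121) / 121)
   = 1,593.336 × 1.0504 ≈ 1,673.61

1,674 units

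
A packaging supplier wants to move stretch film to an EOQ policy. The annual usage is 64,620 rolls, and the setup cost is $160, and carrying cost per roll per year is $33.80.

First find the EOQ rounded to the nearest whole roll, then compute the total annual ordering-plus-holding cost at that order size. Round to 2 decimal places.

2DS/H = 2·64,620·160/33.8 = 611,786.98
EOQ = √611,786.98 ≈ 782.17 → Q = 782 rolls
Orders/yr = 64,620/782 = 82.634; ordering cost = 82.634 × $160 = $13,221.48
Average inventory = 782/2 = 391; holding cost = 391 × $33.8 = $13,215.80
Total = $13,221.48 + $13,215.80 = $26,437.28

$26,437.28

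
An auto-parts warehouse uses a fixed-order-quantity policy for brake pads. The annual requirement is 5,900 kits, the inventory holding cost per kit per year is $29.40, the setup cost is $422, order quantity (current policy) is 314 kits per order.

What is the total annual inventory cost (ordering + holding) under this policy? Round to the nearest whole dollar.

$12,545

Orders/yr = 5,900/314 = 18.790; ordering cost = 18.790 × $422 = $7,929.30
Average inventory = 314/2 = 157; holding cost = 157 × $29.4 = $4,615.80
Total = $7,929.30 + $4,615.80 = $12,545.10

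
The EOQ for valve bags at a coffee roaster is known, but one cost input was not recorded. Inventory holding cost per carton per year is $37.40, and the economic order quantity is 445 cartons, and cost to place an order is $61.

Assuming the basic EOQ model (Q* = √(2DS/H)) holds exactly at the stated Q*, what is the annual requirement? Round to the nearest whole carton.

EOQ relation: Q² = 2DS/H, so rearrange for the unknown.
D = Q²H / (2S) = 445² × 37.4 / (2 × 61) = 60,706.02

60,706 cartons per year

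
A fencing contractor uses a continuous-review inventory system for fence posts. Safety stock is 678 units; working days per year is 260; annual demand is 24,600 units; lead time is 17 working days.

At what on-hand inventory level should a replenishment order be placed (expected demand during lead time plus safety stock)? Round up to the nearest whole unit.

Daily demand d = 24,600 / 260 = 94.615 units/day
Demand during lead time = 94.615 × 17 = 1,608.46
Reorder point = 1,608.46 + 678 = 2,286.46 → round up

2,287 units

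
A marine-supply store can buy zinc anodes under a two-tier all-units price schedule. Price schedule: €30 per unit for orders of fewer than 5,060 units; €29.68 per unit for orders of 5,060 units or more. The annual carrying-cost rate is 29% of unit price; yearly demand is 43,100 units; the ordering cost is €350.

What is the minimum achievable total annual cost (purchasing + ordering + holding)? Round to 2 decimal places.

H₁ = 29%×€30 = €8.7000;  H₂ = 29%×€29.68 = €8.6072
EOQ₁ = √(2×43,100×350/8.7000) = 1,862.21  (< 5,060, feasible at tier 1)
EOQ₂ = √(2×43,100×350/8.6072) = 1,872.22  (< 5,060 → use Q = 5,060 at tier-2 price)
TC(tier 1 (EOQ₁), Q≈1,862.2) = €1,309,201.20
TC(tier 2, Q≈5,060.0) = €1,303,965.44
Minimum at tier 2: €1,303,965.44

€1,303,965.44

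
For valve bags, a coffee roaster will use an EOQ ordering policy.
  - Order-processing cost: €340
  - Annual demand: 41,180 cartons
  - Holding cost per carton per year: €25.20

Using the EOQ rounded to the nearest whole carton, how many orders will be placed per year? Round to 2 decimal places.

39.07 orders per year

Optimal lot size Q* = (2 × 41,180 × €340 / €25.2)^½ ≈ 1,054.14 → Q = 1,054
Orders per year = D/Q = 41,180 / 1,054 = 39.070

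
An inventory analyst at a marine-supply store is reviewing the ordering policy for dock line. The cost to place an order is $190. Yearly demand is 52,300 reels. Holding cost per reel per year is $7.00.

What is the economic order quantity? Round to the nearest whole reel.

1,685 reels

2DS/H = 2·52,300·190/7 = 2,839,142.86
EOQ = √2,839,142.86 ≈ 1,684.98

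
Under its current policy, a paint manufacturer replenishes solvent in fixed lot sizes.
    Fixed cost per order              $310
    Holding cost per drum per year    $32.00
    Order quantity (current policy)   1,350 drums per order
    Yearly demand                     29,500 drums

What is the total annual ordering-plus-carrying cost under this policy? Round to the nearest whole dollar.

Ordering: D/Q × S = 29,500/1,350 × $310 = $6,774.07
Holding:  Q/2 × H = 1,350/2 × $32 = $21,600.00
Total = $6,774.07 + $21,600.00 = $28,374.07

$28,374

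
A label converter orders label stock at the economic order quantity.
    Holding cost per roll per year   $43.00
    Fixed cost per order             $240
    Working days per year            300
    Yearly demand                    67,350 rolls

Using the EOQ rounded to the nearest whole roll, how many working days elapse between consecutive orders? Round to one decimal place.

3.9 days

Optimal lot size Q* = (2 × 67,350 × $240 / $43)^½ ≈ 867.07 → Q = 867 rolls
Days between orders = 300 / (D/Q) = 300 / 77.682 ≈ 3.862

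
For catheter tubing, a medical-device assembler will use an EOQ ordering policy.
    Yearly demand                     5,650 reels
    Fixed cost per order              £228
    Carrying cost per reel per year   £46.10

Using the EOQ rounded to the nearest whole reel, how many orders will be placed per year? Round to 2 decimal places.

2DS/H = 2·5,650·228/46.1 = 55,887.20
EOQ = √55,887.20 ≈ 236.40 → Q = 236
Orders per year = D/Q = 5,650 / 236 = 23.941

23.94 orders per year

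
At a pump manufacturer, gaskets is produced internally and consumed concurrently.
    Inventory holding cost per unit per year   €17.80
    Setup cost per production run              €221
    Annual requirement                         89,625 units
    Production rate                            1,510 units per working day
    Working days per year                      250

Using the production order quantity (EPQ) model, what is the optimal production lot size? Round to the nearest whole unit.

Daily demand d = 89,625/250 = 358.500; p = 1510; 1 − d/p = 0.76258
EPQ = √(2DS / (H(1 − d/p)))
    = √(2 × 89,625 × 221 / (17.8 × 0.76258)) ≈ 1,708.33

1,708 units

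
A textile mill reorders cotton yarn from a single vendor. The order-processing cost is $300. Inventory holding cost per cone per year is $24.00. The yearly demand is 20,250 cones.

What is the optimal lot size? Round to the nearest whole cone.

712 cones

Q* = √(2·D·S / H) = √(2·20,250·300 / 24) = √506,250.0 ≈ 711.51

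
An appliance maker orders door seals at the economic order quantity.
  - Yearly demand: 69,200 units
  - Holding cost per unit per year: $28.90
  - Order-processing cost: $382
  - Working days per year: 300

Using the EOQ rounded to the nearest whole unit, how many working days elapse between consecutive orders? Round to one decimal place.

Optimal lot size Q* = (2 × 69,200 × $382 / $28.9)^½ ≈ 1,352.54 → Q = 1,353 units
T = Q/D × 300 days = 1,353/69,200 × 300 = 5.866 days

5.9 days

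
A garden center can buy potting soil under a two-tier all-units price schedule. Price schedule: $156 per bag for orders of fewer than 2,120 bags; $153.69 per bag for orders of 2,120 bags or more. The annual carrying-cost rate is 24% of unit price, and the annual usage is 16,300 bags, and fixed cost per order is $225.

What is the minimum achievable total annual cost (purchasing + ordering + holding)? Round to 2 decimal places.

H₁ = 24%×$156 = $37.4400;  H₂ = 24%×$153.69 = $36.8856
EOQ₁ = √(2×16,300×225/37.4400) = 442.62  (< 2,120, feasible at tier 1)
EOQ₂ = √(2×16,300×225/36.8856) = 445.94  (< 2,120 → use Q = 2,120 at tier-2 price)
TC(tier 1 (EOQ₁), Q≈442.6) = $2,559,371.73
TC(tier 2, Q≈2,120.0) = $2,545,975.69
Minimum at tier 2: $2,545,975.69

$2,545,975.69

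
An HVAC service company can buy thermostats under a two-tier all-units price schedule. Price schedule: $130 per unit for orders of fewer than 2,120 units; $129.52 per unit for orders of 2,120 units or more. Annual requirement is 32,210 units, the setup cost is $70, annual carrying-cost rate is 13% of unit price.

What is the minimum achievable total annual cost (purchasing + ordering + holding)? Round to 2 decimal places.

H₁ = 13%×$130 = $16.9000;  H₂ = 13%×$129.52 = $16.8376
EOQ₁ = √(2×32,210×70/16.9000) = 516.55  (< 2,120, feasible at tier 1)
EOQ₂ = √(2×32,210×70/16.8376) = 517.51  (< 2,120 → use Q = 2,120 at tier-2 price)
TC(tier 1 (EOQ₁), Q≈516.6) = $4,196,029.77
TC(tier 2, Q≈2,120.0) = $4,190,750.59
Minimum at tier 2: $4,190,750.59

$4,190,750.59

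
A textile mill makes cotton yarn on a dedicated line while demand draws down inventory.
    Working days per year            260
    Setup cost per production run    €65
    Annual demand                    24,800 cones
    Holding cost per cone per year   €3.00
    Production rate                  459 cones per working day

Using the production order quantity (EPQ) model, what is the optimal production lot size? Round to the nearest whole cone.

1,165 cones

d = 24,800/260 = 95.3846 cones/day;  effective holding cost H(1 − d/p) = 3·(1 − 95.3846/459) = 2.37657
Q* = √(2DS / H_eff) = √(2·24,800·65 / 2.37657) ≈ 1,164.72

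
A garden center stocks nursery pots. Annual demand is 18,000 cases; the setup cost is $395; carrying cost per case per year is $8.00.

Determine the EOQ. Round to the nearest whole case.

2DS/H = 2·18,000·395/8 = 1,777,500.00
EOQ = √1,777,500.00 ≈ 1,333.23

1,333 cases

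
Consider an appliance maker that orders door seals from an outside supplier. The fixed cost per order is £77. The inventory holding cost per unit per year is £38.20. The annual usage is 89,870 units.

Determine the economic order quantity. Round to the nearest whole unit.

602 units

EOQ = √(2DS/H) = √(2 × 89,870 × 77 / 38.2)
    = √(362,303.14) ≈ 601.92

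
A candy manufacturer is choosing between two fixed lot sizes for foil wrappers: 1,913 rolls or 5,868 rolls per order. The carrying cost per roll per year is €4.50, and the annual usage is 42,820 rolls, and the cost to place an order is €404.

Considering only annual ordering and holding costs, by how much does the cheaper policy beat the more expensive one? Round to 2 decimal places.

For each Q, cost = (D/Q)·S + (Q/2)·H.
TC(1,913) = (42,820/1,913)×404 + (1,913/2)×4.5 = €13,347.26
TC(5,868) = (42,820/5,868)×404 + (5,868/2)×4.5 = €16,151.07
Lots of 1,913 are cheaper by €2,803.81.

€2,803.81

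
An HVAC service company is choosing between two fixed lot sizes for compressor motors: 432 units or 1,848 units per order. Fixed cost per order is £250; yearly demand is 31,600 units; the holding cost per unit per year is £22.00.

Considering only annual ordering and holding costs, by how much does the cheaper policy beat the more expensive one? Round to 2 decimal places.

£1,563.85

TC(Q) = (D/Q)S + (Q/2)H
TC(432) = (31,600/432)×250 + (432/2)×22 = £23,039.04
TC(1,848) = (31,600/1,848)×250 + (1,848/2)×22 = £24,602.89
Cheaper: Q = 432.  Difference = £1,563.85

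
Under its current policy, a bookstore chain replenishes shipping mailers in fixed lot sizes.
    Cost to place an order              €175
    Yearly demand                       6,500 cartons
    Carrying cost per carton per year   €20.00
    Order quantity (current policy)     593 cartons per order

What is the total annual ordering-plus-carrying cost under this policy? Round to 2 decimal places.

Annual ordering cost = (D/Q)·S = (6,500/593) × 175 = €1,918.21
Annual holding cost  = (Q/2)·H = (593/2) × 20 = €5,930.00
Total = €1,918.21 + €5,930.00 = €7,848.21

€7,848.21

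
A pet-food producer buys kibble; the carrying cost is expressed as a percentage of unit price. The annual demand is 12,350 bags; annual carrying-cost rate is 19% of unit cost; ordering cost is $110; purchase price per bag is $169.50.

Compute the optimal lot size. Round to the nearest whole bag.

H = i·C = 0.19 × $169.5 = $32.2050 per bag-year
Optimal lot size Q* = (2 × 12,350 × $110 / $32.205)^½ ≈ 290.46

290 bags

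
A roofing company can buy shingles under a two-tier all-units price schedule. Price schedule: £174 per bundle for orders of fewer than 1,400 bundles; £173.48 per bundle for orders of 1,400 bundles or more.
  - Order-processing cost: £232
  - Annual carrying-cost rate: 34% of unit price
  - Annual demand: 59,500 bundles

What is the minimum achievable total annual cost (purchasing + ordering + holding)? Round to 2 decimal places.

£10,373,208.24

H₁ = 34%×£174 = £59.1600;  H₂ = 34%×£173.48 = £58.9832
EOQ₁ = √(2×59,500×232/59.1600) = 683.13  (< 1,400, feasible at tier 1)
EOQ₂ = √(2×59,500×232/58.9832) = 684.15  (< 1,400 → use Q = 1,400 at tier-2 price)
TC(tier 1 (EOQ₁), Q≈683.1) = £10,393,413.97
TC(tier 2, Q≈1,400.0) = £10,373,208.24
Minimum at tier 2: £10,373,208.24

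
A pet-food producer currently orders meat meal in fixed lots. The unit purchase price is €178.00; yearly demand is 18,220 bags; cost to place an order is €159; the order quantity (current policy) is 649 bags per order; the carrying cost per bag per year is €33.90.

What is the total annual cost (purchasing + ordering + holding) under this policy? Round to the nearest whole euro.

Ordering: D/Q × S = 18,220/649 × €159 = €4,463.76
Holding:  Q/2 × H = 649/2 × €33.9 = €11,000.55
Purchase cost = D·C = 18,220 × 178 = €3,243,160.00
Total = €4,463.76 + €11,000.55 + €3,243,160.00 = €3,258,624.31

€3,258,624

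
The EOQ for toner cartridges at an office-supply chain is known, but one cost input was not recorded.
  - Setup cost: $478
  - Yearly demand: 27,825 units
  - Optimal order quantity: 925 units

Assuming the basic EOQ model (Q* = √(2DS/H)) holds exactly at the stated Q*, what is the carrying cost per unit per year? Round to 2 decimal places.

From Q* = √(2DS/H) ⇒ Q*² = 2DS/H.
H = 2DS / Q² = 2 × 27,825 × 478 / 925² = 31.0892

$31.09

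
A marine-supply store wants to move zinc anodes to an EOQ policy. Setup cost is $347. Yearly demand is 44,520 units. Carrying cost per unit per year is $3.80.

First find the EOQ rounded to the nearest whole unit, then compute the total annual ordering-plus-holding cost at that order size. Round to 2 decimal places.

$10,835.50

Optimal lot size Q* = (2 × 44,520 × $347 / $3.8)^½ ≈ 2,851.45 → Q = 2,851 units
Orders/yr = 44,520/2,851 = 15.616; ordering cost = 15.616 × $347 = $5,418.60
Average inventory = 2,851/2 = 1425.5; holding cost = 1425.5 × $3.8 = $5,416.90
Total = $5,418.60 + $5,416.90 = $10,835.50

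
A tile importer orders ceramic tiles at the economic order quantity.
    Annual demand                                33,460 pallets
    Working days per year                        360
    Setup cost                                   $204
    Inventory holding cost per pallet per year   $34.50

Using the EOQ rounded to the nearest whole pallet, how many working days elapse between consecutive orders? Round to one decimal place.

6.8 days

2DS/H = 2·33,460·204/34.5 = 395,700.87
EOQ = √395,700.87 ≈ 629.05 → Q = 629 pallets
T = Q/D × 360 days = 629/33,460 × 360 = 6.767 days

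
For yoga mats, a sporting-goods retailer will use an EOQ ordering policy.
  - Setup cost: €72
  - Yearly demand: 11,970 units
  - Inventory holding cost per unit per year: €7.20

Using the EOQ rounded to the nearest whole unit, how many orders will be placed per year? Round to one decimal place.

Optimal lot size Q* = (2 × 11,970 × €72 / €7.2)^½ ≈ 489.29 → Q = 489
Orders per year = D/Q = 11,970 / 489 = 24.479

24.5 orders per year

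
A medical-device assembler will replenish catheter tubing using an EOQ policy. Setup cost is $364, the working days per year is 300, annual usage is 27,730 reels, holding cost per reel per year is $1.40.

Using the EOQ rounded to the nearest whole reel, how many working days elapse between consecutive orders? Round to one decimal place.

41.1 days

Q* = √(2·D·S / H) = √(2·27,730·364 / 1.4) = √14,419,600.0 ≈ 3,797.31 → Q = 3,797 reels
T = Q/D × 300 days = 3,797/27,730 × 300 = 41.078 days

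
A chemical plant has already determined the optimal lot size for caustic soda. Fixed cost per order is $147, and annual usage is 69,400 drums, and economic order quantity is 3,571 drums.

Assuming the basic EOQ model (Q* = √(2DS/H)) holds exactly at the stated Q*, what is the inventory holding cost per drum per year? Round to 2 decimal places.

$1.60

From Q* = √(2DS/H) ⇒ Q*² = 2DS/H.
H = 2DS / Q² = 2 × 69,400 × 147 / 3,571² = 1.6000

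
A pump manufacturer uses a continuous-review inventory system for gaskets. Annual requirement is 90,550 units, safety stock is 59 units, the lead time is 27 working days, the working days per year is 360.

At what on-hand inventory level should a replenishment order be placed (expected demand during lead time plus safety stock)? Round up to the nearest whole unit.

6,851 units

Daily demand d = 90,550 / 360 = 251.528 units/day
Demand during lead time = 251.528 × 27 = 6,791.25
Reorder point = 6,791.25 + 59 = 6,850.25 → round up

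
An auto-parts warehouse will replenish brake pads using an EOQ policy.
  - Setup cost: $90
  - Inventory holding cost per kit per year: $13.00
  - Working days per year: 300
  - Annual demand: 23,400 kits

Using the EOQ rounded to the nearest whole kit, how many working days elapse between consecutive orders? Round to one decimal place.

7.3 days

Optimal lot size Q* = (2 × 23,400 × $90 / $13)^½ ≈ 569.21 → Q = 569 kits
T = Q/D × 300 days = 569/23,400 × 300 = 7.295 days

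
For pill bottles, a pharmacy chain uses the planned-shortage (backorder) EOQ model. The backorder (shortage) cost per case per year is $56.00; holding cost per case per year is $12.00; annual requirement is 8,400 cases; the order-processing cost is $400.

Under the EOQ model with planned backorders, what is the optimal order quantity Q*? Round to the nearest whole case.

Basic EOQ = √(2·8,400·400/12) = 748.331
Backorder adjustment √((H+b)/b) = √((12+56)/56) = 1.1019
Q* = 748.331 × 1.1019 ≈ 824.62

825 cases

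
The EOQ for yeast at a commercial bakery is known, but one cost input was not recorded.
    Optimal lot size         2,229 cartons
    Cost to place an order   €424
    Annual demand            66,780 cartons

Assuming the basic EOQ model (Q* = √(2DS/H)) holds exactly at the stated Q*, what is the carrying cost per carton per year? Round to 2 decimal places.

€11.40

EOQ relation: Q² = 2DS/H, so rearrange for the unknown.
H = 2DS / Q² = 2 × 66,780 × 424 / 2,229² = 11.3978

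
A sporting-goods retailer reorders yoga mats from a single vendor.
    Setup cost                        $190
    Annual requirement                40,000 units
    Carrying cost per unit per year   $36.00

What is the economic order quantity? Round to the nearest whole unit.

650 units

2DS/H = 2·40,000·190/36 = 422,222.22
EOQ = √422,222.22 ≈ 649.79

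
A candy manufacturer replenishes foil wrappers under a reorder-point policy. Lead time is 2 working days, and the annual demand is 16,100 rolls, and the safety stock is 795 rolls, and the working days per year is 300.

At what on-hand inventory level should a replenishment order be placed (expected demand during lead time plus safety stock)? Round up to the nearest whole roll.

903 rolls

Daily demand d = 16,100 / 300 = 53.667 rolls/day
Demand during lead time = 53.667 × 2 = 107.33
Reorder point = 107.33 + 795 = 902.33 → round up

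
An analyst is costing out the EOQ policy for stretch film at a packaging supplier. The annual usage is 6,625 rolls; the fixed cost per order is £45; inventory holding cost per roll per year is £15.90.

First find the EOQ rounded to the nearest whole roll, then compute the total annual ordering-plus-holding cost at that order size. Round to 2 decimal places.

£3,079.03

2DS/H = 2·6,625·45/15.9 = 37,500.00
EOQ = √37,500.00 ≈ 193.65 → Q = 194 rolls
Ordering: D/Q × S = 6,625/194 × £45 = £1,536.73
Holding:  Q/2 × H = 194/2 × £15.9 = £1,542.30
Total = £1,536.73 + £1,542.30 = £3,079.03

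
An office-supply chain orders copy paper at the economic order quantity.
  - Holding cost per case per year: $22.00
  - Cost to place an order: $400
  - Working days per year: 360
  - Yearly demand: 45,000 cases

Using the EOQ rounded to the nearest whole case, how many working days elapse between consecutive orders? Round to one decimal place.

10.2 days

Q* = √(2·D·S / H) = √(2·45,000·400 / 22) = √1,636,363.6 ≈ 1,279.20 → Q = 1,279 cases
Cycle time = (working days × Q)/D = (360 × 1,279) / 45,000 = 10.232 days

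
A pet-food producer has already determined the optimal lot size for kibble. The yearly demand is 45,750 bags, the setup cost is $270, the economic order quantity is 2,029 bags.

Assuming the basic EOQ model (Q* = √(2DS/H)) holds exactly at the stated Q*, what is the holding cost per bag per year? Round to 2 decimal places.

Since Q* = (2DS/H)^½, squaring gives Q*²·H = 2DS.
H = 2DS / Q² = 2 × 45,750 × 270 / 2,029² = 6.0010

$6.00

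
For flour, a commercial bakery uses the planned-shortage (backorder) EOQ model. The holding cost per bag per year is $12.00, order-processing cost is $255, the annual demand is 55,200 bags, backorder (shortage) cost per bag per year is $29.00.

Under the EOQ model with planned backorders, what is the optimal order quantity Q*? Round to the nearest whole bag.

1,821 bags

Basic EOQ = √(2·55,200·255/12) = 1,531.666
Backorder adjustment √((H+b)/b) = √((12+29)/29) = 1.1890
Q* = 1,531.666 × 1.1890 ≈ 1,821.20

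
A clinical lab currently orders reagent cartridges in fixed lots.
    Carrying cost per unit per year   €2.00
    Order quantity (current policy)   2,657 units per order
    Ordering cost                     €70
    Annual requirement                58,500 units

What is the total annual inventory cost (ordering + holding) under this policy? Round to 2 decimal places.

€4,198.21

Annual ordering cost = (D/Q)·S = (58,500/2,657) × 70 = €1,541.21
Annual holding cost  = (Q/2)·H = (2,657/2) × 2 = €2,657.00
Total = €1,541.21 + €2,657.00 = €4,198.21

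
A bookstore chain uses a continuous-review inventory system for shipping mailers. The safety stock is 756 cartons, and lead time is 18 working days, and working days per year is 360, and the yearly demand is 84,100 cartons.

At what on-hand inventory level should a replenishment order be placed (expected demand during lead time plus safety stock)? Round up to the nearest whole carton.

Daily demand d = 84,100 / 360 = 233.611 cartons/day
Demand during lead time = 233.611 × 18 = 4,205.00
Reorder point = 4,205.00 + 756 = 4,961.00 → round up

4,961 cartons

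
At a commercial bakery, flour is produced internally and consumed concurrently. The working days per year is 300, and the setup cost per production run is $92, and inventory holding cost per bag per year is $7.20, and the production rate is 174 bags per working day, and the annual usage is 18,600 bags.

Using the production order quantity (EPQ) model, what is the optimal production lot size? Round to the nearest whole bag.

859 bags

Daily demand d = 18,600/300 = 62.000; p = 174; 1 − d/p = 0.64368
EPQ = √(2DS / (H(1 − d/p)))
    = √(2 × 18,600 × 92 / (7.2 × 0.64368)) ≈ 859.34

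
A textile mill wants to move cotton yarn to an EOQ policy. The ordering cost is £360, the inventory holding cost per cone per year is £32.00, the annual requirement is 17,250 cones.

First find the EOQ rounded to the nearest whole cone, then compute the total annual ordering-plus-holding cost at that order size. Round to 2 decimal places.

EOQ = √(2DS/H) = √(2 × 17,250 × 360 / 32)
    = √(388,125.00) ≈ 623.00 → Q = 623 cones
Annual ordering cost = (D/Q)·S = (17,250/623) × 360 = £9,967.90
Annual holding cost  = (Q/2)·H = (623/2) × 32 = £9,968.00
Total = £9,967.90 + £9,968.00 = £19,935.90

£19,935.90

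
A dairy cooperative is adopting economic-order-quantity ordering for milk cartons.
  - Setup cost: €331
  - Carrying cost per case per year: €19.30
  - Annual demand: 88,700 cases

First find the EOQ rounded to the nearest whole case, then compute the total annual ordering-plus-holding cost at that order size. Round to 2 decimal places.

€33,664.29

2DS/H = 2·88,700·331/19.3 = 3,042,455.96
EOQ = √3,042,455.96 ≈ 1,744.26 → Q = 1,744 cases
Annual ordering cost = (D/Q)·S = (88,700/1,744) × 331 = €16,834.69
Annual holding cost  = (Q/2)·H = (1,744/2) × 19.3 = €16,829.60
Total = €16,834.69 + €16,829.60 = €33,664.29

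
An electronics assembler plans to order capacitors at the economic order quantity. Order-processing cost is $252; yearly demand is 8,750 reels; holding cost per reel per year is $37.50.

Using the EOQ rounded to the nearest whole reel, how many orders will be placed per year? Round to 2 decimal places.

2DS/H = 2·8,750·252/37.5 = 117,600.00
EOQ = √117,600.00 ≈ 342.93 → Q = 343
N = D/Q = 8,750/343 ≈ 25.510 orders/yr

25.51 orders per year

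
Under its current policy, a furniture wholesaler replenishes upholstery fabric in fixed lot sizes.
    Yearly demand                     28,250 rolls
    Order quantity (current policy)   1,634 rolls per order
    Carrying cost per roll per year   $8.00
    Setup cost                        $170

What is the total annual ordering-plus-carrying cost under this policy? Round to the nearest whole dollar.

Orders/yr = 28,250/1,634 = 17.289; ordering cost = 17.289 × $170 = $2,939.11
Average inventory = 1,634/2 = 817; holding cost = 817 × $8 = $6,536.00
Total = $2,939.11 + $6,536.00 = $9,475.11

$9,475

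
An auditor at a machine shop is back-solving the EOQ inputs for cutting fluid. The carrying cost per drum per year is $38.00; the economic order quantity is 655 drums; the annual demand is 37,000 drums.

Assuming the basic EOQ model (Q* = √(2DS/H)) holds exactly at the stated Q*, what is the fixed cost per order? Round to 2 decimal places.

EOQ relation: Q² = 2DS/H, so rearrange for the unknown.
S = Q²H / (2D) = 655² × 38 / (2 × 37,000) = 220.3101

$220.31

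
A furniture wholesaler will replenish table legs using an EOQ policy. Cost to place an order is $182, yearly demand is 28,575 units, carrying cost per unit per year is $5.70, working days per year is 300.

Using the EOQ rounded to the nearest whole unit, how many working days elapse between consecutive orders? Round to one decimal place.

14.2 days

Optimal lot size Q* = (2 × 28,575 × $182 / $5.7)^½ ≈ 1,350.85 → Q = 1,351 units
Cycle time = (working days × Q)/D = (300 × 1,351) / 28,575 = 14.184 days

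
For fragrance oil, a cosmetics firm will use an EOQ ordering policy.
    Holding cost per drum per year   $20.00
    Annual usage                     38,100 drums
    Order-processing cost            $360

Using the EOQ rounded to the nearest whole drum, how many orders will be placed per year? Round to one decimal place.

32.5 orders per year

2DS/H = 2·38,100·360/20 = 1,371,600.00
EOQ = √1,371,600.00 ≈ 1,171.15 → Q = 1,171
N = D/Q = 38,100/1,171 ≈ 32.536 orders/yr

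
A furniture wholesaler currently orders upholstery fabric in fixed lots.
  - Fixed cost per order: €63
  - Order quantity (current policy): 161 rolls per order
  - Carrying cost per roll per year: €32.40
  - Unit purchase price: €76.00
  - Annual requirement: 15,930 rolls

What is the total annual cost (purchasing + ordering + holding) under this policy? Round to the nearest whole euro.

Orders/yr = 15,930/161 = 98.944; ordering cost = 98.944 × €63 = €6,233.48
Average inventory = 161/2 = 80.5; holding cost = 80.5 × €32.4 = €2,608.20
Purchase cost = D·C = 15,930 × 76 = €1,210,680.00
Total = €6,233.48 + €2,608.20 + €1,210,680.00 = €1,219,521.68

€1,219,522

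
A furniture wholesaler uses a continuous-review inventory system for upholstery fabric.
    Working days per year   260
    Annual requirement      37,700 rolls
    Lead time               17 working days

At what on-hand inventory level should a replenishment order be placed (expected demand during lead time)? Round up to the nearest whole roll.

2,465 rolls

Daily demand d = 37,700 / 260 = 145.000 rolls/day
Demand during lead time = 145.000 × 17 = 2,465.00
Reorder point = 2,465.00 → round up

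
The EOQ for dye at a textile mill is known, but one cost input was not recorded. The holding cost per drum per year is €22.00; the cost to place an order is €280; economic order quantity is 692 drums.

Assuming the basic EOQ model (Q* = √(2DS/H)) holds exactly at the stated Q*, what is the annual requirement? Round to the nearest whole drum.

Since Q* = (2DS/H)^½, squaring gives Q*²·H = 2DS.
D = Q²H / (2S) = 692² × 22 / (2 × 280) = 18,812.51

18,813 drums per year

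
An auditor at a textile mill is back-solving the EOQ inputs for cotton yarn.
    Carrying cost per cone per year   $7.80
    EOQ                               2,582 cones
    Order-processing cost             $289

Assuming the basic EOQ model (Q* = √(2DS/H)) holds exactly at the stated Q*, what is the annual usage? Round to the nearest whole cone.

From Q* = √(2DS/H) ⇒ Q*² = 2DS/H.
D = Q²H / (2S) = 2,582² × 7.8 / (2 × 289) = 89,966.17

89,966 cones per year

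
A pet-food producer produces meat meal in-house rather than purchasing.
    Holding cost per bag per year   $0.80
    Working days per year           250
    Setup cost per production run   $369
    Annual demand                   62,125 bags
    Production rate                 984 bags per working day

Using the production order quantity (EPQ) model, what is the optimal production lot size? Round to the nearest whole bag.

8,756 bags

Daily demand d = 62,125/250 = 248.500; p = 984; 1 − d/p = 0.74746
EPQ = √(2DS / (H(1 − d/p)))
    = √(2 × 62,125 × 369 / (0.8 × 0.74746)) ≈ 8,756.34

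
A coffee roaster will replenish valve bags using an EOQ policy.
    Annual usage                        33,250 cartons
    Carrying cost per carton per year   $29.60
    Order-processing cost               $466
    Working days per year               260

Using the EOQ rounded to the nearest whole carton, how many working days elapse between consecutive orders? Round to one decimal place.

Optimal lot size Q* = (2 × 33,250 × $466 / $29.6)^½ ≈ 1,023.19 → Q = 1,023 cartons
T = Q/D × 260 days = 1,023/33,250 × 260 = 7.999 days

8.0 days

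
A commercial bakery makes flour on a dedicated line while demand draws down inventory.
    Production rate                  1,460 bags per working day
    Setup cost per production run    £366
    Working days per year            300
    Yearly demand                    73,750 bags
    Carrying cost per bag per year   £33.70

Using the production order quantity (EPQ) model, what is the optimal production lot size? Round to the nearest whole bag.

Daily demand d = 73,750/300 = 245.833; p = 1460; 1 − d/p = 0.83162
EPQ = √(2DS / (H(1 − d/p)))
    = √(2 × 73,750 × 366 / (33.7 × 0.83162)) ≈ 1,387.90

1,388 bags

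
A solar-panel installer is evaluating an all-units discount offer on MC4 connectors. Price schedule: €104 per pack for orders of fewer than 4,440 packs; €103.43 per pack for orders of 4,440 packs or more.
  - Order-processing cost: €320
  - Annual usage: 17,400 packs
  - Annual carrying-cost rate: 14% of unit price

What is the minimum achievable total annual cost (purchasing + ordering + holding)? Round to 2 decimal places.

H₁ = 14%×€104 = €14.5600;  H₂ = 14%×€103.43 = €14.4802
EOQ₁ = √(2×17,400×320/14.5600) = 874.55  (< 4,440, feasible at tier 1)
EOQ₂ = √(2×17,400×320/14.4802) = 876.96  (< 4,440 → use Q = 4,440 at tier-2 price)
TC(tier 1 (EOQ₁), Q≈874.5) = €1,822,333.43
TC(tier 2, Q≈4,440.0) = €1,833,082.10
Minimum at tier 1 (EOQ₁): €1,822,333.43

€1,822,333.43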